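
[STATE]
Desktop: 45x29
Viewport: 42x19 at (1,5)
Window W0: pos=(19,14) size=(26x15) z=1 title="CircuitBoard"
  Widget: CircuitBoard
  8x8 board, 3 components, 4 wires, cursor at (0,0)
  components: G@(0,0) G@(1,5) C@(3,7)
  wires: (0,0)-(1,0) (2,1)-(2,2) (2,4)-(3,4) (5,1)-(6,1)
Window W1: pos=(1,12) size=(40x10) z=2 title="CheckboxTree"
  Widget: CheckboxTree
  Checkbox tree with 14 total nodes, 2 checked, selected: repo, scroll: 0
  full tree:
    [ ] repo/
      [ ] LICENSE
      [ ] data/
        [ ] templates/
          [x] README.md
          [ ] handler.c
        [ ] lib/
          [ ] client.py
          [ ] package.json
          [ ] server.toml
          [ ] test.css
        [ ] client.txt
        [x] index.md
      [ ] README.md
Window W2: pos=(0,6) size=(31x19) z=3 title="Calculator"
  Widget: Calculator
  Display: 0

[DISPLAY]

                                          
━━━━━━━━━━━━━━━━━━━━━━━━━━━━━┓            
 Calculator                  ┃            
─────────────────────────────┨            
                            0┃            
┌───┬───┬───┬───┐            ┃            
│ 7 │ 8 │ 9 │ ÷ │            ┃            
├───┼───┼───┼───┤            ┃━━━━━━━━━┓  
│ 4 │ 5 │ 6 │ × │            ┃         ┃  
├───┼───┼───┼───┤            ┃─────────┨━━
│ 1 │ 2 │ 3 │ - │            ┃         ┃  
├───┼───┼───┼───┤            ┃         ┃──
│ 0 │ . │ = │ + │            ┃         ┃  
├───┼───┼───┼───┤            ┃         ┃  
│ C │ MC│ MR│ M+│            ┃         ┃  
└───┴───┴───┴───┘            ┃         ┃  
                             ┃━━━━━━━━━┛  
                             ┃ ·       ·  
                             ┃         │  


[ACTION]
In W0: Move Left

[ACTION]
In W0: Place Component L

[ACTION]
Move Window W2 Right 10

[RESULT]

                                          
         ┏━━━━━━━━━━━━━━━━━━━━━━━━━━━━━┓  
         ┃ Calculator                  ┃  
         ┠─────────────────────────────┨  
         ┃                            0┃  
         ┃┌───┬───┬───┬───┐            ┃  
         ┃│ 7 │ 8 │ 9 │ ÷ │            ┃  
┏━━━━━━━━┃├───┼───┼───┼───┤            ┃  
┃ Checkbo┃│ 4 │ 5 │ 6 │ × │            ┃  
┠────────┃├───┼───┼───┼───┤            ┃━━
┃>[-] rep┃│ 1 │ 2 │ 3 │ - │            ┃  
┃   [ ] L┃├───┼───┼───┼───┤            ┃──
┃   [-] d┃│ 0 │ . │ = │ + │            ┃  
┃     [-]┃├───┼───┼───┼───┤            ┃  
┃       [┃│ C │ MC│ MR│ M+│            ┃  
┃       [┃└───┴───┴───┴───┘            ┃  
┗━━━━━━━━┃                             ┃  
         ┃                             ┃  
         ┃                             ┃  


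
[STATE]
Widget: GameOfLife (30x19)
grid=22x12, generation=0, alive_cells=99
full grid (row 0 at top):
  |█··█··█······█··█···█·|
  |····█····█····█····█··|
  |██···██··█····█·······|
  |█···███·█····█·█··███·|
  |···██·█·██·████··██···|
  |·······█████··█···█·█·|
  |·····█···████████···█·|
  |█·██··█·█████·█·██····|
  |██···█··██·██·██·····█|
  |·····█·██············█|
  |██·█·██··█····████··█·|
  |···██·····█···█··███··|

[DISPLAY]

Gen: 0                        
█··█··█······█··█···█·        
····█····█····█····█··        
██···██··█····█·······        
█···███·█····█·█··███·        
···██·█·██·████··██···        
·······█████··█···█·█·        
·····█···████████···█·        
█·██··█·█████·█·██····        
██···█··██·██·██·····█        
·····█·██············█        
██·█·██··█····████··█·        
···██·····█···█··███··        
                              
                              
                              
                              
                              
                              


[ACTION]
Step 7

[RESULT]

Gen: 7                        
·······█·█············        
·······█·██···········        
········█·············        
··············██······        
··············██······        
······················        
··██··················        
·█··█··█····██······██        
··██·██·█···█·█·····██        
······█··██··███······        
·········█·█··██······        
········████·█········        
                              
                              
                              
                              
                              
                              


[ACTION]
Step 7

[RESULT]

Gen: 14                       
······················        
······················        
······················        
··············██······        
··············██······        
··█···················        
██·██·················        
██·██·······██······██        
██···█·····█··█·····██        
··███·····██·██·······        
···█······█··█········        
···········██·········        
                              
                              
                              
                              
                              
                              


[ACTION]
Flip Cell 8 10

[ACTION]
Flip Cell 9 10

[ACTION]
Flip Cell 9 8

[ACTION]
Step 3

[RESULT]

Gen: 17                       
······················        
······················        
······················        
··············██······        
·███··········██······        
·█·█··················        
·█·██·······██········        
····██·····███······██        
····███······██·····██        
███·██····█···██······        
··█·█·····█··██·······        
···········███········        
                              
                              
                              
                              
                              
                              


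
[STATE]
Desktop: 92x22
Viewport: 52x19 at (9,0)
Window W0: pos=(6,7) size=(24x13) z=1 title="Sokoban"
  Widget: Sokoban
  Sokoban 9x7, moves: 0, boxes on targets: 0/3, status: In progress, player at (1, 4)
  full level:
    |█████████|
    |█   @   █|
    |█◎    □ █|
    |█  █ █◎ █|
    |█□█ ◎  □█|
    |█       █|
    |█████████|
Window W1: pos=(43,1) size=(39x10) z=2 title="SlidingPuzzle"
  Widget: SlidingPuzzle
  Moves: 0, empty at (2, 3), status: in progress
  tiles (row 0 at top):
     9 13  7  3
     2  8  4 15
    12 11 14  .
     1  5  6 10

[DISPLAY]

                                                    
                                  ┏━━━━━━━━━━━━━━━━━
                                  ┃ SlidingPuzzle   
                                  ┠─────────────────
                                  ┃┌────┬────┬────┬─
                                  ┃│  9 │ 13 │  7 │ 
                                  ┃├────┼────┼────┼─
━━━━━━━━━━━━━━━━━━━━┓             ┃│  2 │  8 │  4 │ 
okoban              ┃             ┃├────┼────┼────┼─
────────────────────┨             ┃│ 12 │ 11 │ 14 │ 
███████             ┃             ┗━━━━━━━━━━━━━━━━━
  @   █             ┃                               
    □ █             ┃                               
 █ █◎ █             ┃                               
█ ◎  □█             ┃                               
      █             ┃                               
███████             ┃                               
ves: 0  0/3         ┃                               
                    ┃                               


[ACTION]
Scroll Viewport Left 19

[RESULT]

                                                    
                                           ┏━━━━━━━━
                                           ┃ Sliding
                                           ┠────────
                                           ┃┌────┬──
                                           ┃│  9 │ 1
                                           ┃├────┼──
      ┏━━━━━━━━━━━━━━━━━━━━━━┓             ┃│  2 │  
      ┃ Sokoban              ┃             ┃├────┼──
      ┠──────────────────────┨             ┃│ 12 │ 1
      ┃█████████             ┃             ┗━━━━━━━━
      ┃█   @   █             ┃                      
      ┃█◎    □ █             ┃                      
      ┃█  █ █◎ █             ┃                      
      ┃█□█ ◎  □█             ┃                      
      ┃█       █             ┃                      
      ┃█████████             ┃                      
      ┃Moves: 0  0/3         ┃                      
      ┃                      ┃                      


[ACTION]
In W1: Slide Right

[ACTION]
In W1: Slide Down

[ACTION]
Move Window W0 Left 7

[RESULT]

                                                    
                                           ┏━━━━━━━━
                                           ┃ Sliding
                                           ┠────────
                                           ┃┌────┬──
                                           ┃│  9 │ 1
                                           ┃├────┼──
┏━━━━━━━━━━━━━━━━━━━━━━┓                   ┃│  2 │  
┃ Sokoban              ┃                   ┃├────┼──
┠──────────────────────┨                   ┃│ 12 │ 1
┃█████████             ┃                   ┗━━━━━━━━
┃█   @   █             ┃                            
┃█◎    □ █             ┃                            
┃█  █ █◎ █             ┃                            
┃█□█ ◎  □█             ┃                            
┃█       █             ┃                            
┃█████████             ┃                            
┃Moves: 0  0/3         ┃                            
┃                      ┃                            


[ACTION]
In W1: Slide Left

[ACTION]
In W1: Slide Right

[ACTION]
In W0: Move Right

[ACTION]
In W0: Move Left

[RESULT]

                                                    
                                           ┏━━━━━━━━
                                           ┃ Sliding
                                           ┠────────
                                           ┃┌────┬──
                                           ┃│  9 │ 1
                                           ┃├────┼──
┏━━━━━━━━━━━━━━━━━━━━━━┓                   ┃│  2 │  
┃ Sokoban              ┃                   ┃├────┼──
┠──────────────────────┨                   ┃│ 12 │ 1
┃█████████             ┃                   ┗━━━━━━━━
┃█   @   █             ┃                            
┃█◎    □ █             ┃                            
┃█  █ █◎ █             ┃                            
┃█□█ ◎  □█             ┃                            
┃█       █             ┃                            
┃█████████             ┃                            
┃Moves: 2  0/3         ┃                            
┃                      ┃                            


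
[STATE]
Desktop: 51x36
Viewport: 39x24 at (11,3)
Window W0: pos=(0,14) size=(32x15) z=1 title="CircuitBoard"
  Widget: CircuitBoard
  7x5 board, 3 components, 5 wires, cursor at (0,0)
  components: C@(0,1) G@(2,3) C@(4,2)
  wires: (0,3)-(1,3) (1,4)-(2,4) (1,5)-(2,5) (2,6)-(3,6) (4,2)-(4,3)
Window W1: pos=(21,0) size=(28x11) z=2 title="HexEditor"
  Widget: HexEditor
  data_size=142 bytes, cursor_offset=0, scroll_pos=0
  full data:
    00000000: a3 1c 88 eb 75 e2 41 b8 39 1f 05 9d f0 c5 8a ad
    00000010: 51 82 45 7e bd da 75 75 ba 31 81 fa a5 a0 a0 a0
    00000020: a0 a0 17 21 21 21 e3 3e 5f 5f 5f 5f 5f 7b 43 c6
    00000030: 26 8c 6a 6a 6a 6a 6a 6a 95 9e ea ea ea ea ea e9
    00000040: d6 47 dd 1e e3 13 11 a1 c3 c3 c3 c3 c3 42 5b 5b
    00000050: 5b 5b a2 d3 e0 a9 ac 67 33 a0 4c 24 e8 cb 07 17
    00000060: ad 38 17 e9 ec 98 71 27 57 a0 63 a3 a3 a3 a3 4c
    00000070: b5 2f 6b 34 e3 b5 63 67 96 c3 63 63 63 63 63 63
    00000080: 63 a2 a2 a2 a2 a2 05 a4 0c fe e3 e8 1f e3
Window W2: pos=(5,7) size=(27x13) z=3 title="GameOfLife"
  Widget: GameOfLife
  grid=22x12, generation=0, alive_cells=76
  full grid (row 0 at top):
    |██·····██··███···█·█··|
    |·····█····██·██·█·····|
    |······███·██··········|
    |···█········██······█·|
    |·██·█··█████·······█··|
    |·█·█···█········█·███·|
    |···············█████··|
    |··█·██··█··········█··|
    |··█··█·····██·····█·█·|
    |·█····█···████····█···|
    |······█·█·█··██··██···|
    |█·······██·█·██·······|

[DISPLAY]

          ┃00000000  A3 1c 88 eb 75 e┃ 
          ┃00000010  51 82 45 7e bd d┃ 
          ┃00000020  a0 a0 17 21 21 2┃ 
          ┃00000030  26 8c 6a 6a 6a 6┃ 
━━━━━━━━━━━━━━━━━━━━┓d6 47 dd 1e e3 1┃ 
OfLife              ┃5b 5b a2 d3 e0 a┃ 
────────────────────┨ad 38 17 e9 ec 9┃ 
0                   ┃━━━━━━━━━━━━━━━━┛ 
·███·██··········   ┃                  
·······██······█·   ┃                  
··█████·······█··   ┃                  
··█········█·███·   ┃                  
··········█████··   ┃                  
█··█··········█··   ┃                  
█·····██·····█·█·   ┃                  
·█···████····█···   ┃                  
━━━━━━━━━━━━━━━━━━━━┛                  
      ·   ·   ·     ┃                  
          │   │     ┃                  
      G   ·   ·   · ┃                  
                  │ ┃                  
                  · ┃                  
                    ┃                  
  C ─ ·             ┃                  


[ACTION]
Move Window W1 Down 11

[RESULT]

                                       
                                       
                                       
                                       
━━━━━━━━━━━━━━━━━━━━┓                  
OfLife              ┃                  
────────────────────┨                  
0                   ┃                  
·███·██··········   ┃━━━━━━━━━━━━━━━━┓ 
·······██······█·   ┃                ┃ 
··█████·······█··   ┃────────────────┨ 
··█········█·███·   ┃A3 1c 88 eb 75 e┃ 
··········█████··   ┃51 82 45 7e bd d┃ 
█··█··········█··   ┃a0 a0 17 21 21 2┃ 
█·····██·····█·█·   ┃26 8c 6a 6a 6a 6┃ 
·█···████····█···   ┃d6 47 dd 1e e3 1┃ 
━━━━━━━━━━━━━━━━━━━━┛5b 5b a2 d3 e0 a┃ 
      ·   ┃00000060  ad 38 17 e9 ec 9┃ 
          ┗━━━━━━━━━━━━━━━━━━━━━━━━━━┛ 
      G   ·   ·   · ┃                  
                  │ ┃                  
                  · ┃                  
                    ┃                  
  C ─ ·             ┃                  


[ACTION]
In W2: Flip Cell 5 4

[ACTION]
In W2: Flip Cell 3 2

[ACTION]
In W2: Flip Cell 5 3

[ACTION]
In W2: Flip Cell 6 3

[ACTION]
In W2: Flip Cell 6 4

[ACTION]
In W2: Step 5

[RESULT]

                                       
                                       
                                       
                                       
━━━━━━━━━━━━━━━━━━━━┓                  
OfLife              ┃                  
────────────────────┨                  
5                   ┃                  
█·█··██··██······   ┃━━━━━━━━━━━━━━━━┓ 
··█···█··██······   ┃                ┃ 
██·····██·███····   ┃────────────────┨ 
··········█··█···   ┃A3 1c 88 eb 75 e┃ 
···········█·█···   ┃51 82 45 7e bd d┃ 
··█·········█····   ┃a0 a0 17 21 21 2┃ 
█·█··········█···   ┃26 8c 6a 6a 6a 6┃ 
█·█···········██·   ┃d6 47 dd 1e e3 1┃ 
━━━━━━━━━━━━━━━━━━━━┛5b 5b a2 d3 e0 a┃ 
      ·   ┃00000060  ad 38 17 e9 ec 9┃ 
          ┗━━━━━━━━━━━━━━━━━━━━━━━━━━┛ 
      G   ·   ·   · ┃                  
                  │ ┃                  
                  · ┃                  
                    ┃                  
  C ─ ·             ┃                  


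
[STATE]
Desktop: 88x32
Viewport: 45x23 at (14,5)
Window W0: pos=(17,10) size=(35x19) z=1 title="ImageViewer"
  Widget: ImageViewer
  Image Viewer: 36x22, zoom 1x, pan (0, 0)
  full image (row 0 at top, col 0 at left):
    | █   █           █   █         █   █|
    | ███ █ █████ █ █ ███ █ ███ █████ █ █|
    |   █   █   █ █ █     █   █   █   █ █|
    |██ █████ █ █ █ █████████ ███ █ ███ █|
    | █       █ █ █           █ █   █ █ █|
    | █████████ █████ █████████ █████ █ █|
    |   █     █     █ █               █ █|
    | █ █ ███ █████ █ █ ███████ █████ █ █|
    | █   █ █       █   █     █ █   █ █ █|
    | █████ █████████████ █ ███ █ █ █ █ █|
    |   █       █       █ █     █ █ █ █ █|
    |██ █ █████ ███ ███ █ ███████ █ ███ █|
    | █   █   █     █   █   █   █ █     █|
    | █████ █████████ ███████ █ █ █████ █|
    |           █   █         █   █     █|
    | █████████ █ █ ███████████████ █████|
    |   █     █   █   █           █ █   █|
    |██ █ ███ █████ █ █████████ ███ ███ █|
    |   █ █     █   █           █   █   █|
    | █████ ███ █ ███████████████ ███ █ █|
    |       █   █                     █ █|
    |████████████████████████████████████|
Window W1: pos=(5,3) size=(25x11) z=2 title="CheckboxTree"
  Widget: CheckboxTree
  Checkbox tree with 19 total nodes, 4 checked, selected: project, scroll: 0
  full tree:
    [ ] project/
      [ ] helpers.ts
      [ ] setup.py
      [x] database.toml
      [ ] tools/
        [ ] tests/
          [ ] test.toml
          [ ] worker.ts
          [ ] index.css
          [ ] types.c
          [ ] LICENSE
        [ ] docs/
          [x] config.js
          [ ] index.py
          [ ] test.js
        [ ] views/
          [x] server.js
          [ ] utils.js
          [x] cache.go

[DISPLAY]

───────────────┨                             
ject/          ┃                             
elpers.ts      ┃                             
etup.py        ┃                             
atabase.toml   ┃                             
ools/          ┃━━━━━━━━━━━━━━━━━━━━━┓       
 tests/        ┃                     ┃       
 ] test.toml   ┃─────────────────────┨       
━━━━━━━━━━━━━━━┛     █   █         █ ┃       
   ┃ ███ █ █████ █ █ ███ █ ███ █████ ┃       
   ┃   █   █   █ █ █     █   █   █   ┃       
   ┃██ █████ █ █ █ █████████ ███ █ ██┃       
   ┃ █       █ █ █           █ █   █ ┃       
   ┃ █████████ █████ █████████ █████ ┃       
   ┃   █     █     █ █               ┃       
   ┃ █ █ ███ █████ █ █ ███████ █████ ┃       
   ┃ █   █ █       █   █     █ █   █ ┃       
   ┃ █████ █████████████ █ ███ █ █ █ ┃       
   ┃   █       █       █ █     █ █ █ ┃       
   ┃██ █ █████ ███ ███ █ ███████ █ ██┃       
   ┃ █   █   █     █   █   █   █ █   ┃       
   ┃ █████ █████████ ███████ █ █ ████┃       
   ┃           █   █         █   █   ┃       


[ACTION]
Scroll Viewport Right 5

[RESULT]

──────────┨                                  
          ┃                                  
s.ts      ┃                                  
py        ┃                                  
se.toml   ┃                                  
          ┃━━━━━━━━━━━━━━━━━━━━━┓            
s/        ┃                     ┃            
st.toml   ┃─────────────────────┨            
━━━━━━━━━━┛     █   █         █ ┃            
███ █ █████ █ █ ███ █ ███ █████ ┃            
  █   █   █ █ █     █   █   █   ┃            
█ █████ █ █ █ █████████ ███ █ ██┃            
█       █ █ █           █ █   █ ┃            
█████████ █████ █████████ █████ ┃            
  █     █     █ █               ┃            
█ █ ███ █████ █ █ ███████ █████ ┃            
█   █ █       █   █     █ █   █ ┃            
█████ █████████████ █ ███ █ █ █ ┃            
  █       █       █ █     █ █ █ ┃            
█ █ █████ ███ ███ █ ███████ █ ██┃            
█   █   █     █   █   █   █ █   ┃            
█████ █████████ ███████ █ █ ████┃            
          █   █         █   █   ┃            


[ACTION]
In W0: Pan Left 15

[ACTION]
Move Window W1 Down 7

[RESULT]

                                             
                                             
                                             
                                             
                                             
━━━━━━━━━━┓━━━━━━━━━━━━━━━━━━━━━┓            
          ┃                     ┃            
──────────┨─────────────────────┨            
          ┃     █   █         █ ┃            
s.ts      ┃ █ █ ███ █ ███ █████ ┃            
py        ┃ █ █     █   █   █   ┃            
se.toml   ┃ █ █████████ ███ █ ██┃            
          ┃ █           █ █   █ ┃            
s/        ┃████ █████████ █████ ┃            
st.toml   ┃   █ █               ┃            
━━━━━━━━━━┛██ █ █ ███████ █████ ┃            
█   █ █       █   █     █ █   █ ┃            
█████ █████████████ █ ███ █ █ █ ┃            
  █       █       █ █     █ █ █ ┃            
█ █ █████ ███ ███ █ ███████ █ ██┃            
█   █   █     █   █   █   █ █   ┃            
█████ █████████ ███████ █ █ ████┃            
          █   █         █   █   ┃            


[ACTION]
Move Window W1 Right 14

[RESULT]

                                             
                                             
                                             
                                             
                                             
┏━━━━━━━━━━━━━━━━━━━━━━━┓━━━━━━━┓            
┃ CheckboxTree          ┃       ┃            
┠───────────────────────┨───────┨            
┃>[-] project/          ┃     █ ┃            
┃   [ ] helpers.ts      ┃ █████ ┃            
┃   [ ] setup.py        ┃   █   ┃            
┃   [x] database.toml   ┃██ █ ██┃            
┃   [-] tools/          ┃ █   █ ┃            
┃     [ ] tests/        ┃ █████ ┃            
┃       [ ] test.toml   ┃       ┃            
┗━━━━━━━━━━━━━━━━━━━━━━━┛ █████ ┃            
█   █ █       █   █     █ █   █ ┃            
█████ █████████████ █ ███ █ █ █ ┃            
  █       █       █ █     █ █ █ ┃            
█ █ █████ ███ ███ █ ███████ █ ██┃            
█   █   █     █   █   █   █ █   ┃            
█████ █████████ ███████ █ █ ████┃            
          █   █         █   █   ┃            


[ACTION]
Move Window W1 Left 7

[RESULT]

                                             
                                             
                                             
                                             
                                             
━━━━━━━━━━━━━━━━━┓━━━━━━━━━━━━━━┓            
boxTree          ┃              ┃            
─────────────────┨──────────────┨            
roject/          ┃  █         █ ┃            
 helpers.ts      ┃█ █ ███ █████ ┃            
 setup.py        ┃  █   █   █   ┃            
 database.toml   ┃█████ ███ █ ██┃            
 tools/          ┃      █ █   █ ┃            
 ] tests/        ┃███████ █████ ┃            
 [ ] test.toml   ┃              ┃            
━━━━━━━━━━━━━━━━━┛███████ █████ ┃            
█   █ █       █   █     █ █   █ ┃            
█████ █████████████ █ ███ █ █ █ ┃            
  █       █       █ █     █ █ █ ┃            
█ █ █████ ███ ███ █ ███████ █ ██┃            
█   █   █     █   █   █   █ █   ┃            
█████ █████████ ███████ █ █ ████┃            
          █   █         █   █   ┃            


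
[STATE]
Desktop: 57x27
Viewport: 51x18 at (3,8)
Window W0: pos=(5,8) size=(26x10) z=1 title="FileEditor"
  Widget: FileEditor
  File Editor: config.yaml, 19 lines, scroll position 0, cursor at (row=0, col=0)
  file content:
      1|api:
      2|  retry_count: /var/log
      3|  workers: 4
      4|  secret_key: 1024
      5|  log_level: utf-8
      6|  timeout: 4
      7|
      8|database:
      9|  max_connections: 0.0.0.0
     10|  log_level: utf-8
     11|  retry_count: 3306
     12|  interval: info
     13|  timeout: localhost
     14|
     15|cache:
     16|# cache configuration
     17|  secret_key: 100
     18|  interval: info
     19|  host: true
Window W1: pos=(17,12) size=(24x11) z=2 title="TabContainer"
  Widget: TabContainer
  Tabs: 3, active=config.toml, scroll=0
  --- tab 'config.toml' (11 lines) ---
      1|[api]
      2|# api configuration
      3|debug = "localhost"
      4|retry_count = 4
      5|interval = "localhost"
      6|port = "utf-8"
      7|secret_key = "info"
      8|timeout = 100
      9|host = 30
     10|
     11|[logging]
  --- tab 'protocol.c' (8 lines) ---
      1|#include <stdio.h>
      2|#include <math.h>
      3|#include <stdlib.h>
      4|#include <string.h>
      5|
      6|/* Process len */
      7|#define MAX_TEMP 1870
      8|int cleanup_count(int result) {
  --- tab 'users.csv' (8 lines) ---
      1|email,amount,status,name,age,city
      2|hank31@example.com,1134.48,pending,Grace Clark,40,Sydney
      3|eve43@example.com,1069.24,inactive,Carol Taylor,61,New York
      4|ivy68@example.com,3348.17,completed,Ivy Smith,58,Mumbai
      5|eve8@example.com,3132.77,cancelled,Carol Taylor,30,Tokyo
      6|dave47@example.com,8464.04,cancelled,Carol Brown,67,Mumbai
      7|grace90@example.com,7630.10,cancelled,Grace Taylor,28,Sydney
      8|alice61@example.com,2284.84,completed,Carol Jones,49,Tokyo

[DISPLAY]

  ┏━━━━━━━━━━━━━━━━━━━━━━━━┓                       
  ┃ FileEditor             ┃                       
  ┠────────────────────────┨                       
  ┃█pi:                   ▲┃                       
  ┃  retry_cou┏━━━━━━━━━━━━━━━━━━━━━━┓             
  ┃  workers: ┃ TabContainer         ┃             
  ┃  secret_ke┠──────────────────────┨             
  ┃  log_level┃[config.toml]│ protoco┃             
  ┃  timeout: ┃──────────────────────┃             
  ┗━━━━━━━━━━━┃[api]                 ┃             
              ┃# api configuration   ┃             
              ┃debug = "localhost"   ┃             
              ┃retry_count = 4       ┃             
              ┃interval = "localhost"┃             
              ┗━━━━━━━━━━━━━━━━━━━━━━┛             
                                                   
                                                   
                                                   


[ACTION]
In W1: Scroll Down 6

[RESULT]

  ┏━━━━━━━━━━━━━━━━━━━━━━━━┓                       
  ┃ FileEditor             ┃                       
  ┠────────────────────────┨                       
  ┃█pi:                   ▲┃                       
  ┃  retry_cou┏━━━━━━━━━━━━━━━━━━━━━━┓             
  ┃  workers: ┃ TabContainer         ┃             
  ┃  secret_ke┠──────────────────────┨             
  ┃  log_level┃[config.toml]│ protoco┃             
  ┃  timeout: ┃──────────────────────┃             
  ┗━━━━━━━━━━━┃secret_key = "info"   ┃             
              ┃timeout = 100         ┃             
              ┃host = 30             ┃             
              ┃                      ┃             
              ┃[logging]             ┃             
              ┗━━━━━━━━━━━━━━━━━━━━━━┛             
                                                   
                                                   
                                                   


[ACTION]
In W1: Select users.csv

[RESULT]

  ┏━━━━━━━━━━━━━━━━━━━━━━━━┓                       
  ┃ FileEditor             ┃                       
  ┠────────────────────────┨                       
  ┃█pi:                   ▲┃                       
  ┃  retry_cou┏━━━━━━━━━━━━━━━━━━━━━━┓             
  ┃  workers: ┃ TabContainer         ┃             
  ┃  secret_ke┠──────────────────────┨             
  ┃  log_level┃ config.toml │ protoco┃             
  ┃  timeout: ┃──────────────────────┃             
  ┗━━━━━━━━━━━┃email,amount,status,na┃             
              ┃hank31@example.com,113┃             
              ┃eve43@example.com,1069┃             
              ┃ivy68@example.com,3348┃             
              ┃eve8@example.com,3132.┃             
              ┗━━━━━━━━━━━━━━━━━━━━━━┛             
                                                   
                                                   
                                                   


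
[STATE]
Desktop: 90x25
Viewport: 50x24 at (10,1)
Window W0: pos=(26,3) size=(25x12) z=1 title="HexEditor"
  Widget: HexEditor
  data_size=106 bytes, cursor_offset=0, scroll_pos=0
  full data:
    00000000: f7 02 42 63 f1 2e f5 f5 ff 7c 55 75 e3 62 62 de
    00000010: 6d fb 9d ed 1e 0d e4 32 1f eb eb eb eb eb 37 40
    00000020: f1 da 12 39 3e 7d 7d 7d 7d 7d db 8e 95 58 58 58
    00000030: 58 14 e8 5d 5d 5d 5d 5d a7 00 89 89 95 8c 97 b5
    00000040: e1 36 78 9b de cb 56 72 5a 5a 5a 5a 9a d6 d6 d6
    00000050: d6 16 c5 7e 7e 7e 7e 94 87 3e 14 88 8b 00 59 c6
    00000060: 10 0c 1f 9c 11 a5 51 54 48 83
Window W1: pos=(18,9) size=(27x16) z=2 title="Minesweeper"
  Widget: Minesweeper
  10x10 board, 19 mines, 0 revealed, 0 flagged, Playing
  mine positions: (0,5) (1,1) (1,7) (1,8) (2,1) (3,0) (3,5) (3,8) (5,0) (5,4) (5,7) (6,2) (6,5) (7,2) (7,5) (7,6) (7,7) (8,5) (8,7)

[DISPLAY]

                                                  
                                                  
                ┏━━━━━━━━━━━━━━━━━━━━━━━┓         
                ┃ HexEditor             ┃         
                ┠───────────────────────┨         
                ┃00000000  F7 02 42 63 f┃         
                ┃00000010  6d fb 9d ed 1┃         
                ┃00000020  f1 da 12 39 3┃         
        ┏━━━━━━━━━━━━━━━━━━━━━━━━━┓ 5d 5┃         
        ┃ Minesweeper             ┃ 9b d┃         
        ┠─────────────────────────┨ 7e 7┃         
        ┃■■■■■■■■■■               ┃ 9c 1┃         
        ┃■■■■■■■■■■               ┃     ┃         
        ┃■■■■■■■■■■               ┃━━━━━┛         
        ┃■■■■■■■■■■               ┃               
        ┃■■■■■■■■■■               ┃               
        ┃■■■■■■■■■■               ┃               
        ┃■■■■■■■■■■               ┃               
        ┃■■■■■■■■■■               ┃               
        ┃■■■■■■■■■■               ┃               
        ┃■■■■■■■■■■               ┃               
        ┃                         ┃               
        ┃                         ┃               
        ┗━━━━━━━━━━━━━━━━━━━━━━━━━┛               


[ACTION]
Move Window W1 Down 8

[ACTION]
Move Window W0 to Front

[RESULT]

                                                  
                                                  
                ┏━━━━━━━━━━━━━━━━━━━━━━━┓         
                ┃ HexEditor             ┃         
                ┠───────────────────────┨         
                ┃00000000  F7 02 42 63 f┃         
                ┃00000010  6d fb 9d ed 1┃         
                ┃00000020  f1 da 12 39 3┃         
        ┏━━━━━━━┃00000030  58 14 e8 5d 5┃         
        ┃ Minesw┃00000040  e1 36 78 9b d┃         
        ┠───────┃00000050  d6 16 c5 7e 7┃         
        ┃■■■■■■■┃00000060  10 0c 1f 9c 1┃         
        ┃■■■■■■■┃                       ┃         
        ┃■■■■■■■┗━━━━━━━━━━━━━━━━━━━━━━━┛         
        ┃■■■■■■■■■■               ┃               
        ┃■■■■■■■■■■               ┃               
        ┃■■■■■■■■■■               ┃               
        ┃■■■■■■■■■■               ┃               
        ┃■■■■■■■■■■               ┃               
        ┃■■■■■■■■■■               ┃               
        ┃■■■■■■■■■■               ┃               
        ┃                         ┃               
        ┃                         ┃               
        ┗━━━━━━━━━━━━━━━━━━━━━━━━━┛               


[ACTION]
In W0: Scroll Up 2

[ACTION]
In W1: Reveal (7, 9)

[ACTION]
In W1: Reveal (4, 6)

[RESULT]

                                                  
                                                  
                ┏━━━━━━━━━━━━━━━━━━━━━━━┓         
                ┃ HexEditor             ┃         
                ┠───────────────────────┨         
                ┃00000000  F7 02 42 63 f┃         
                ┃00000010  6d fb 9d ed 1┃         
                ┃00000020  f1 da 12 39 3┃         
        ┏━━━━━━━┃00000030  58 14 e8 5d 5┃         
        ┃ Minesw┃00000040  e1 36 78 9b d┃         
        ┠───────┃00000050  d6 16 c5 7e 7┃         
        ┃■■■■■■■┃00000060  10 0c 1f 9c 1┃         
        ┃■■■■■■■┃                       ┃         
        ┃■■■■■■■┗━━━━━━━━━━━━━━━━━━━━━━━┛         
        ┃■■■■■■■■■■               ┃               
        ┃■■■■■■2■21               ┃               
        ┃■■■■■■■■1                ┃               
        ┃■■■■■■■■2                ┃               
        ┃■■■■■■■■2                ┃               
        ┃■■■■■■■■2                ┃               
        ┃■■■■■■■■1                ┃               
        ┃                         ┃               
        ┃                         ┃               
        ┗━━━━━━━━━━━━━━━━━━━━━━━━━┛               
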